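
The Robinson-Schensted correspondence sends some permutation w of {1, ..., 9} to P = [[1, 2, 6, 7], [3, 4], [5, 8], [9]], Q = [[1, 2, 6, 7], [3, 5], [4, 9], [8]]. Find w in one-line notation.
Reverse the RSK construction: for i from n down to 1, find the cell of Q containing i, remove the entry at that cell from P, and reverse-bump it up through P; the value ejected from row 1 is w(i).

Step i=9: Q has 9 at row 3, column 2; remove 8 from row 3 of P and reverse-bump: 8 enters row 2 and ejects 4; 4 enters row 1 and ejects 2. So w(9) = 2. P is now [[1, 4, 6, 7], [3, 8], [5], [9]].
Step i=8: Q has 8 at row 4, column 1; remove 9 from row 4 of P and reverse-bump: 9 enters row 3 and ejects 5; 5 enters row 2 and ejects 3; 3 enters row 1 and ejects 1. So w(8) = 1. P is now [[3, 4, 6, 7], [5, 8], [9]].
Step i=7: Q has 7 at row 1, column 4; remove that cell from P, ejecting 7. So w(7) = 7. P is now [[3, 4, 6], [5, 8], [9]].
Step i=6: Q has 6 at row 1, column 3; remove that cell from P, ejecting 6. So w(6) = 6. P is now [[3, 4], [5, 8], [9]].
Step i=5: Q has 5 at row 2, column 2; remove 8 from row 2 of P and reverse-bump: 8 enters row 1 and ejects 4. So w(5) = 4. P is now [[3, 8], [5], [9]].
Step i=4: Q has 4 at row 3, column 1; remove 9 from row 3 of P and reverse-bump: 9 enters row 2 and ejects 5; 5 enters row 1 and ejects 3. So w(4) = 3. P is now [[5, 8], [9]].
Step i=3: Q has 3 at row 2, column 1; remove 9 from row 2 of P and reverse-bump: 9 enters row 1 and ejects 8. So w(3) = 8. P is now [[5, 9]].
Step i=2: Q has 2 at row 1, column 2; remove that cell from P, ejecting 9. So w(2) = 9. P is now [[5]].
Step i=1: Q has 1 at row 1, column 1; remove that cell from P, ejecting 5. So w(1) = 5. P is now [].

So w = 5 9 8 3 4 6 7 1 2.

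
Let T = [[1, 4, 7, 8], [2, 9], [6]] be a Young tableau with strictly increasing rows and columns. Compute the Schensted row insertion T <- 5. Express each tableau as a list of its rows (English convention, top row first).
In row 1, 5 replaces 7 (the leftmost entry greater than 5); 7 is bumped to row 2. In row 2, 7 replaces 9 (the leftmost entry greater than 7); 9 is bumped to row 3. 9 is appended to row 3. The new tableau is [[1, 4, 5, 8], [2, 7], [6, 9]].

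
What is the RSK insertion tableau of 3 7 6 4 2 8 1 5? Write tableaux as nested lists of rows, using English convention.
P = [[1, 4, 5], [2, 8], [3], [6], [7]]

After inserting 3: P = [[3]].
After inserting 7: P = [[3, 7]].
After inserting 6: P = [[3, 6], [7]].
After inserting 4: P = [[3, 4], [6], [7]].
After inserting 2: P = [[2, 4], [3], [6], [7]].
After inserting 8: P = [[2, 4, 8], [3], [6], [7]].
After inserting 1: P = [[1, 4, 8], [2], [3], [6], [7]].
After inserting 5: P = [[1, 4, 5], [2, 8], [3], [6], [7]].

So P = [[1, 4, 5], [2, 8], [3], [6], [7]].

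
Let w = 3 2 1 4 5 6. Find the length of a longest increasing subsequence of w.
4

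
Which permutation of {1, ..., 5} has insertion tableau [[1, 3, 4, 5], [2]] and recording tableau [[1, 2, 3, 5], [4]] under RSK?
Reverse the RSK construction: for i from n down to 1, find the cell of Q containing i, remove the entry at that cell from P, and reverse-bump it up through P; the value ejected from row 1 is w(i).

Step i=5: Q has 5 at row 1, column 4; remove that cell from P, ejecting 5. So w(5) = 5. P is now [[1, 3, 4], [2]].
Step i=4: Q has 4 at row 2, column 1; remove 2 from row 2 of P and reverse-bump: 2 enters row 1 and ejects 1. So w(4) = 1. P is now [[2, 3, 4]].
Step i=3: Q has 3 at row 1, column 3; remove that cell from P, ejecting 4. So w(3) = 4. P is now [[2, 3]].
Step i=2: Q has 2 at row 1, column 2; remove that cell from P, ejecting 3. So w(2) = 3. P is now [[2]].
Step i=1: Q has 1 at row 1, column 1; remove that cell from P, ejecting 2. So w(1) = 2. P is now [].

So w = 2 3 4 1 5.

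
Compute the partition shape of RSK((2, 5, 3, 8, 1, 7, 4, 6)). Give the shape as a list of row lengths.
Row-insert each entry into an empty tableau.

After inserting 2: P = [[2]].
After inserting 5: P = [[2, 5]].
After inserting 3: P = [[2, 3], [5]].
After inserting 8: P = [[2, 3, 8], [5]].
After inserting 1: P = [[1, 3, 8], [2], [5]].
After inserting 7: P = [[1, 3, 7], [2, 8], [5]].
After inserting 4: P = [[1, 3, 4], [2, 7], [5, 8]].
After inserting 6: P = [[1, 3, 4, 6], [2, 7], [5, 8]].

The final insertion tableau P = [[1, 3, 4, 6], [2, 7], [5, 8]] has shape [4, 2, 2].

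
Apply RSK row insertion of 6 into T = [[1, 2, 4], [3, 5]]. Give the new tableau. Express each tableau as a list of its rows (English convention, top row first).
[[1, 2, 4, 6], [3, 5]]

6 is larger than every entry of row 1, so it is appended to row 1. The new tableau is [[1, 2, 4, 6], [3, 5]].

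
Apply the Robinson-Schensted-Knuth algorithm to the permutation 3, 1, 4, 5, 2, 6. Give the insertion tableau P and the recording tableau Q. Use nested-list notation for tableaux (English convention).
P = [[1, 2, 5, 6], [3, 4]], Q = [[1, 3, 4, 6], [2, 5]]

Insert each entry of the permutation into P by Schensted row insertion, recording in Q the position of each new cell.

Insert 3: appended to row 1. P = [[3]], Q = [[1]].
Insert 1: 1 bumps 3 from row 1; 3 starts row 2. P = [[1], [3]], Q = [[1], [2]].
Insert 4: appended to row 1. P = [[1, 4], [3]], Q = [[1, 3], [2]].
Insert 5: appended to row 1. P = [[1, 4, 5], [3]], Q = [[1, 3, 4], [2]].
Insert 2: 2 bumps 4 from row 1; 4 appends to row 2. P = [[1, 2, 5], [3, 4]], Q = [[1, 3, 4], [2, 5]].
Insert 6: appended to row 1. P = [[1, 2, 5, 6], [3, 4]], Q = [[1, 3, 4, 6], [2, 5]].

So P = [[1, 2, 5, 6], [3, 4]], Q = [[1, 3, 4, 6], [2, 5]].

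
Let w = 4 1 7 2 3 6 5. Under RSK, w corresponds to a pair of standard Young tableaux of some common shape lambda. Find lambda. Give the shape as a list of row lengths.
RSK row insertion gives P = [[1, 2, 3, 5], [4, 6], [7]], which has shape [4, 2, 1].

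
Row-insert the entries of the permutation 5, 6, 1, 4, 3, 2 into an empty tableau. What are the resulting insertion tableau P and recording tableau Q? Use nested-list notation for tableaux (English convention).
Insert each entry of the permutation into P by Schensted row insertion, recording in Q the position of each new cell.

Insert 5: appended to row 1. P = [[5]].
Insert 6: appended to row 1. P = [[5, 6]].
Insert 1: 1 bumps 5 from row 1; 5 starts row 2. P = [[1, 6], [5]].
Insert 4: 4 bumps 6 from row 1; 6 appends to row 2. P = [[1, 4], [5, 6]].
Insert 3: 3 bumps 4 from row 1; 4 bumps 5 from row 2; 5 starts row 3. P = [[1, 3], [4, 6], [5]].
Insert 2: 2 bumps 3 from row 1; 3 bumps 4 from row 2; 4 bumps 5 from row 3; 5 starts row 4. P = [[1, 2], [3, 6], [4], [5]].

So P = [[1, 2], [3, 6], [4], [5]], Q = [[1, 2], [3, 4], [5], [6]].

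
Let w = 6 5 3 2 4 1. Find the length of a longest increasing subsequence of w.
2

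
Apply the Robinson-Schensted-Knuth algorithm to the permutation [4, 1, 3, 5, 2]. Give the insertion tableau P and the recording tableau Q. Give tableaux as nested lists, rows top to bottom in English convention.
Insert each entry of the permutation into P by Schensted row insertion, recording in Q the position of each new cell.

Insert 4: appended to row 1. P = [[4]].
Insert 1: 1 bumps 4 from row 1; 4 starts row 2. P = [[1], [4]].
Insert 3: appended to row 1. P = [[1, 3], [4]].
Insert 5: appended to row 1. P = [[1, 3, 5], [4]].
Insert 2: 2 bumps 3 from row 1; 3 bumps 4 from row 2; 4 starts row 3. P = [[1, 2, 5], [3], [4]].

So P = [[1, 2, 5], [3], [4]], Q = [[1, 3, 4], [2], [5]].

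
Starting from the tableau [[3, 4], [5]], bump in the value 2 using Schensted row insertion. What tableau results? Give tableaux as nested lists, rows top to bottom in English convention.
[[2, 4], [3], [5]]

In row 1, 2 replaces 3 (the leftmost entry greater than 2); 3 is bumped to row 2. In row 2, 3 replaces 5 (the leftmost entry greater than 3); 5 is bumped to row 3. 5 starts a new row 3. The new tableau is [[2, 4], [3], [5]].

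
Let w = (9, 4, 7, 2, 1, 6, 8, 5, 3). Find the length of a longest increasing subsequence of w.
3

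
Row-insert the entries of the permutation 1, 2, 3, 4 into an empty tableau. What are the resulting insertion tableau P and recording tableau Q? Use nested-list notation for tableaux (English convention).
Insert each entry of the permutation into P by Schensted row insertion, recording in Q the position of each new cell.

Insert 1: appended to row 1. P = [[1]].
Insert 2: appended to row 1. P = [[1, 2]].
Insert 3: appended to row 1. P = [[1, 2, 3]].
Insert 4: appended to row 1. P = [[1, 2, 3, 4]].

So P = [[1, 2, 3, 4]], Q = [[1, 2, 3, 4]].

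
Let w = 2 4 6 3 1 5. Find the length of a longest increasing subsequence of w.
3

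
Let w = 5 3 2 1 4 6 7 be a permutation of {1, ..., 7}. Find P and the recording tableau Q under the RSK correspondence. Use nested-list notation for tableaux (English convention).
Insert each entry of the permutation into P by Schensted row insertion, recording in Q the position of each new cell.

After inserting 5: P = [[5]].
After inserting 3: P = [[3], [5]].
After inserting 2: P = [[2], [3], [5]].
After inserting 1: P = [[1], [2], [3], [5]].
After inserting 4: P = [[1, 4], [2], [3], [5]].
After inserting 6: P = [[1, 4, 6], [2], [3], [5]].
After inserting 7: P = [[1, 4, 6, 7], [2], [3], [5]].

So P = [[1, 4, 6, 7], [2], [3], [5]], Q = [[1, 5, 6, 7], [2], [3], [4]].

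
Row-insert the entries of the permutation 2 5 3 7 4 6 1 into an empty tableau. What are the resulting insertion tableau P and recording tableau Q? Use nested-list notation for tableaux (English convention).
Insert each entry of the permutation into P by Schensted row insertion, recording in Q the position of each new cell.

Insert 2: appended to row 1. P = [[2]], Q = [[1]].
Insert 5: appended to row 1. P = [[2, 5]], Q = [[1, 2]].
Insert 3: 3 bumps 5 from row 1; 5 starts row 2. P = [[2, 3], [5]], Q = [[1, 2], [3]].
Insert 7: appended to row 1. P = [[2, 3, 7], [5]], Q = [[1, 2, 4], [3]].
Insert 4: 4 bumps 7 from row 1; 7 appends to row 2. P = [[2, 3, 4], [5, 7]], Q = [[1, 2, 4], [3, 5]].
Insert 6: appended to row 1. P = [[2, 3, 4, 6], [5, 7]], Q = [[1, 2, 4, 6], [3, 5]].
Insert 1: 1 bumps 2 from row 1; 2 bumps 5 from row 2; 5 starts row 3. P = [[1, 3, 4, 6], [2, 7], [5]], Q = [[1, 2, 4, 6], [3, 5], [7]].

So P = [[1, 3, 4, 6], [2, 7], [5]], Q = [[1, 2, 4, 6], [3, 5], [7]].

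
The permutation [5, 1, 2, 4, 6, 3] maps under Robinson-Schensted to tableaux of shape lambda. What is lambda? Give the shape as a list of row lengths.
Row-insert each entry into an empty tableau.

After inserting 5: P = [[5]].
After inserting 1: P = [[1], [5]].
After inserting 2: P = [[1, 2], [5]].
After inserting 4: P = [[1, 2, 4], [5]].
After inserting 6: P = [[1, 2, 4, 6], [5]].
After inserting 3: P = [[1, 2, 3, 6], [4], [5]].

The final insertion tableau P = [[1, 2, 3, 6], [4], [5]] has shape [4, 1, 1].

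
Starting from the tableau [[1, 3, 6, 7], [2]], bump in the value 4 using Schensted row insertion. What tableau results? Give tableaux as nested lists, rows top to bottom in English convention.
[[1, 3, 4, 7], [2, 6]]

In row 1, 4 replaces 6 (the leftmost entry greater than 4); 6 is bumped to row 2. 6 is appended to row 2. The new tableau is [[1, 3, 4, 7], [2, 6]].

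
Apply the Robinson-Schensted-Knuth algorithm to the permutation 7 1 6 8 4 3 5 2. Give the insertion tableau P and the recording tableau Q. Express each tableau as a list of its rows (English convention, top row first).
Insert each entry of the permutation into P by Schensted row insertion, recording in Q the position of each new cell.

Insert 7: appended to row 1. P = [[7]], Q = [[1]].
Insert 1: 1 bumps 7 from row 1; 7 starts row 2. P = [[1], [7]], Q = [[1], [2]].
Insert 6: appended to row 1. P = [[1, 6], [7]], Q = [[1, 3], [2]].
Insert 8: appended to row 1. P = [[1, 6, 8], [7]], Q = [[1, 3, 4], [2]].
Insert 4: 4 bumps 6 from row 1; 6 bumps 7 from row 2; 7 starts row 3. P = [[1, 4, 8], [6], [7]], Q = [[1, 3, 4], [2], [5]].
Insert 3: 3 bumps 4 from row 1; 4 bumps 6 from row 2; 6 bumps 7 from row 3; 7 starts row 4. P = [[1, 3, 8], [4], [6], [7]], Q = [[1, 3, 4], [2], [5], [6]].
Insert 5: 5 bumps 8 from row 1; 8 appends to row 2. P = [[1, 3, 5], [4, 8], [6], [7]], Q = [[1, 3, 4], [2, 7], [5], [6]].
Insert 2: 2 bumps 3 from row 1; 3 bumps 4 from row 2; 4 bumps 6 from row 3; 6 bumps 7 from row 4; 7 starts row 5. P = [[1, 2, 5], [3, 8], [4], [6], [7]], Q = [[1, 3, 4], [2, 7], [5], [6], [8]].

So P = [[1, 2, 5], [3, 8], [4], [6], [7]], Q = [[1, 3, 4], [2, 7], [5], [6], [8]].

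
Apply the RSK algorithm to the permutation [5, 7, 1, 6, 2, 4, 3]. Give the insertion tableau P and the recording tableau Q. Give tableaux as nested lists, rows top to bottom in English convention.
P = [[1, 2, 3], [4, 6], [5], [7]], Q = [[1, 2, 6], [3, 4], [5], [7]]

Insert each entry of the permutation into P by Schensted row insertion, recording in Q the position of each new cell.

Insert 5: appended to row 1. P = [[5]], Q = [[1]].
Insert 7: appended to row 1. P = [[5, 7]], Q = [[1, 2]].
Insert 1: 1 bumps 5 from row 1; 5 starts row 2. P = [[1, 7], [5]], Q = [[1, 2], [3]].
Insert 6: 6 bumps 7 from row 1; 7 appends to row 2. P = [[1, 6], [5, 7]], Q = [[1, 2], [3, 4]].
Insert 2: 2 bumps 6 from row 1; 6 bumps 7 from row 2; 7 starts row 3. P = [[1, 2], [5, 6], [7]], Q = [[1, 2], [3, 4], [5]].
Insert 4: appended to row 1. P = [[1, 2, 4], [5, 6], [7]], Q = [[1, 2, 6], [3, 4], [5]].
Insert 3: 3 bumps 4 from row 1; 4 bumps 5 from row 2; 5 bumps 7 from row 3; 7 starts row 4. P = [[1, 2, 3], [4, 6], [5], [7]], Q = [[1, 2, 6], [3, 4], [5], [7]].

So P = [[1, 2, 3], [4, 6], [5], [7]], Q = [[1, 2, 6], [3, 4], [5], [7]].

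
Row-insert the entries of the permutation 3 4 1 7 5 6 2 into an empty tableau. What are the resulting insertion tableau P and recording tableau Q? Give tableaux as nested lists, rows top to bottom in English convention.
Insert each entry of the permutation into P by Schensted row insertion, recording in Q the position of each new cell.

After inserting 3: P = [[3]].
After inserting 4: P = [[3, 4]].
After inserting 1: P = [[1, 4], [3]].
After inserting 7: P = [[1, 4, 7], [3]].
After inserting 5: P = [[1, 4, 5], [3, 7]].
After inserting 6: P = [[1, 4, 5, 6], [3, 7]].
After inserting 2: P = [[1, 2, 5, 6], [3, 4], [7]].

So P = [[1, 2, 5, 6], [3, 4], [7]], Q = [[1, 2, 4, 6], [3, 5], [7]].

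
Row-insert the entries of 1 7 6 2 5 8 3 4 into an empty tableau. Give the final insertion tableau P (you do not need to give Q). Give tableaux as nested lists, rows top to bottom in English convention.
P = [[1, 2, 3, 4], [5, 8], [6], [7]]

Insert 1: appended to row 1. P = [[1]].
Insert 7: appended to row 1. P = [[1, 7]].
Insert 6: 6 bumps 7 from row 1; 7 starts row 2. P = [[1, 6], [7]].
Insert 2: 2 bumps 6 from row 1; 6 bumps 7 from row 2; 7 starts row 3. P = [[1, 2], [6], [7]].
Insert 5: appended to row 1. P = [[1, 2, 5], [6], [7]].
Insert 8: appended to row 1. P = [[1, 2, 5, 8], [6], [7]].
Insert 3: 3 bumps 5 from row 1; 5 bumps 6 from row 2; 6 bumps 7 from row 3; 7 starts row 4. P = [[1, 2, 3, 8], [5], [6], [7]].
Insert 4: 4 bumps 8 from row 1; 8 appends to row 2. P = [[1, 2, 3, 4], [5, 8], [6], [7]].

So P = [[1, 2, 3, 4], [5, 8], [6], [7]].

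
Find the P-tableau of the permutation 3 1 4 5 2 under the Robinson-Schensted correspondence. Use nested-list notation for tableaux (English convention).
Insert 3: appended to row 1. P = [[3]].
Insert 1: 1 bumps 3 from row 1; 3 starts row 2. P = [[1], [3]].
Insert 4: appended to row 1. P = [[1, 4], [3]].
Insert 5: appended to row 1. P = [[1, 4, 5], [3]].
Insert 2: 2 bumps 4 from row 1; 4 appends to row 2. P = [[1, 2, 5], [3, 4]].

So P = [[1, 2, 5], [3, 4]].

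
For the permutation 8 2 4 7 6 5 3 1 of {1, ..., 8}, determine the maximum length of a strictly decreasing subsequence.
6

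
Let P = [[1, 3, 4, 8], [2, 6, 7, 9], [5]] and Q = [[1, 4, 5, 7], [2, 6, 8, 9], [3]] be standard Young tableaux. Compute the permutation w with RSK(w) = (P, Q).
Reverse the RSK construction: for i from n down to 1, find the cell of Q containing i, remove the entry at that cell from P, and reverse-bump it up through P; the value ejected from row 1 is w(i).

Step i=9: Q has 9 at row 2, column 4; remove 9 from row 2 of P and reverse-bump: 9 enters row 1 and ejects 8. So w(9) = 8. P is now [[1, 3, 4, 9], [2, 6, 7], [5]].
Step i=8: Q has 8 at row 2, column 3; remove 7 from row 2 of P and reverse-bump: 7 enters row 1 and ejects 4. So w(8) = 4. P is now [[1, 3, 7, 9], [2, 6], [5]].
Step i=7: Q has 7 at row 1, column 4; remove that cell from P, ejecting 9. So w(7) = 9. P is now [[1, 3, 7], [2, 6], [5]].
Step i=6: Q has 6 at row 2, column 2; remove 6 from row 2 of P and reverse-bump: 6 enters row 1 and ejects 3. So w(6) = 3. P is now [[1, 6, 7], [2], [5]].
Step i=5: Q has 5 at row 1, column 3; remove that cell from P, ejecting 7. So w(5) = 7. P is now [[1, 6], [2], [5]].
Step i=4: Q has 4 at row 1, column 2; remove that cell from P, ejecting 6. So w(4) = 6. P is now [[1], [2], [5]].
Step i=3: Q has 3 at row 3, column 1; remove 5 from row 3 of P and reverse-bump: 5 enters row 2 and ejects 2; 2 enters row 1 and ejects 1. So w(3) = 1. P is now [[2], [5]].
Step i=2: Q has 2 at row 2, column 1; remove 5 from row 2 of P and reverse-bump: 5 enters row 1 and ejects 2. So w(2) = 2. P is now [[5]].
Step i=1: Q has 1 at row 1, column 1; remove that cell from P, ejecting 5. So w(1) = 5. P is now [].

So w = 5 2 1 6 7 3 9 4 8.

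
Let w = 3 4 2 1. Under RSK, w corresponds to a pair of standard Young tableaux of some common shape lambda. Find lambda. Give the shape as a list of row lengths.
Row-insert each entry into an empty tableau.

After inserting 3: P = [[3]].
After inserting 4: P = [[3, 4]].
After inserting 2: P = [[2, 4], [3]].
After inserting 1: P = [[1, 4], [2], [3]].

The final insertion tableau P = [[1, 4], [2], [3]] has shape [2, 1, 1].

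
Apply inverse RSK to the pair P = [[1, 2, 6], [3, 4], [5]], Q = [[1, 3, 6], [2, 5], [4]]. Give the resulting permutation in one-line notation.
5 3 4 1 2 6

Reverse the RSK construction: for i from n down to 1, find the cell of Q containing i, remove the entry at that cell from P, and reverse-bump it up through P; the value ejected from row 1 is w(i).

Step i=6: Q has 6 at row 1, column 3; remove that cell from P, ejecting 6. So w(6) = 6. P is now [[1, 2], [3, 4], [5]].
Step i=5: Q has 5 at row 2, column 2; remove 4 from row 2 of P and reverse-bump: 4 enters row 1 and ejects 2. So w(5) = 2. P is now [[1, 4], [3], [5]].
Step i=4: Q has 4 at row 3, column 1; remove 5 from row 3 of P and reverse-bump: 5 enters row 2 and ejects 3; 3 enters row 1 and ejects 1. So w(4) = 1. P is now [[3, 4], [5]].
Step i=3: Q has 3 at row 1, column 2; remove that cell from P, ejecting 4. So w(3) = 4. P is now [[3], [5]].
Step i=2: Q has 2 at row 2, column 1; remove 5 from row 2 of P and reverse-bump: 5 enters row 1 and ejects 3. So w(2) = 3. P is now [[5]].
Step i=1: Q has 1 at row 1, column 1; remove that cell from P, ejecting 5. So w(1) = 5. P is now [].

So w = 5 3 4 1 2 6.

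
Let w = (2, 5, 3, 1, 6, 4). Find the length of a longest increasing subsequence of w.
3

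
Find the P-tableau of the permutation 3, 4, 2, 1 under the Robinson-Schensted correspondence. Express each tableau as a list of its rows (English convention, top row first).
P = [[1, 4], [2], [3]]

Insert 3: appended to row 1. P = [[3]].
Insert 4: appended to row 1. P = [[3, 4]].
Insert 2: 2 bumps 3 from row 1; 3 starts row 2. P = [[2, 4], [3]].
Insert 1: 1 bumps 2 from row 1; 2 bumps 3 from row 2; 3 starts row 3. P = [[1, 4], [2], [3]].

So P = [[1, 4], [2], [3]].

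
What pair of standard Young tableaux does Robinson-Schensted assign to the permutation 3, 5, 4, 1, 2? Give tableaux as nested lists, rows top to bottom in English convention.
Insert each entry of the permutation into P by Schensted row insertion, recording in Q the position of each new cell.

Insert 3: appended to row 1. P = [[3]].
Insert 5: appended to row 1. P = [[3, 5]].
Insert 4: 4 bumps 5 from row 1; 5 starts row 2. P = [[3, 4], [5]].
Insert 1: 1 bumps 3 from row 1; 3 bumps 5 from row 2; 5 starts row 3. P = [[1, 4], [3], [5]].
Insert 2: 2 bumps 4 from row 1; 4 appends to row 2. P = [[1, 2], [3, 4], [5]].

So P = [[1, 2], [3, 4], [5]], Q = [[1, 2], [3, 5], [4]].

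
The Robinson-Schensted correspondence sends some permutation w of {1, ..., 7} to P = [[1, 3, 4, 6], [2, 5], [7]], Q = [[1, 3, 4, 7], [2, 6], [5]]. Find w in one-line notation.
7 2 3 5 1 4 6

Reverse the RSK construction: for i from n down to 1, find the cell of Q containing i, remove the entry at that cell from P, and reverse-bump it up through P; the value ejected from row 1 is w(i).

Step i=7: Q has 7 at row 1, column 4; remove that cell from P, ejecting 6. So w(7) = 6. P is now [[1, 3, 4], [2, 5], [7]].
Step i=6: Q has 6 at row 2, column 2; remove 5 from row 2 of P and reverse-bump: 5 enters row 1 and ejects 4. So w(6) = 4. P is now [[1, 3, 5], [2], [7]].
Step i=5: Q has 5 at row 3, column 1; remove 7 from row 3 of P and reverse-bump: 7 enters row 2 and ejects 2; 2 enters row 1 and ejects 1. So w(5) = 1. P is now [[2, 3, 5], [7]].
Step i=4: Q has 4 at row 1, column 3; remove that cell from P, ejecting 5. So w(4) = 5. P is now [[2, 3], [7]].
Step i=3: Q has 3 at row 1, column 2; remove that cell from P, ejecting 3. So w(3) = 3. P is now [[2], [7]].
Step i=2: Q has 2 at row 2, column 1; remove 7 from row 2 of P and reverse-bump: 7 enters row 1 and ejects 2. So w(2) = 2. P is now [[7]].
Step i=1: Q has 1 at row 1, column 1; remove that cell from P, ejecting 7. So w(1) = 7. P is now [].

So w = 7 2 3 5 1 4 6.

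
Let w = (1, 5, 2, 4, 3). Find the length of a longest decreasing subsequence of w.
3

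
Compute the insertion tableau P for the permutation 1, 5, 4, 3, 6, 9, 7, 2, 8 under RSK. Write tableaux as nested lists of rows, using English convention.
Insert 1: appended to row 1. P = [[1]].
Insert 5: appended to row 1. P = [[1, 5]].
Insert 4: 4 bumps 5 from row 1; 5 starts row 2. P = [[1, 4], [5]].
Insert 3: 3 bumps 4 from row 1; 4 bumps 5 from row 2; 5 starts row 3. P = [[1, 3], [4], [5]].
Insert 6: appended to row 1. P = [[1, 3, 6], [4], [5]].
Insert 9: appended to row 1. P = [[1, 3, 6, 9], [4], [5]].
Insert 7: 7 bumps 9 from row 1; 9 appends to row 2. P = [[1, 3, 6, 7], [4, 9], [5]].
Insert 2: 2 bumps 3 from row 1; 3 bumps 4 from row 2; 4 bumps 5 from row 3; 5 starts row 4. P = [[1, 2, 6, 7], [3, 9], [4], [5]].
Insert 8: appended to row 1. P = [[1, 2, 6, 7, 8], [3, 9], [4], [5]].

So P = [[1, 2, 6, 7, 8], [3, 9], [4], [5]].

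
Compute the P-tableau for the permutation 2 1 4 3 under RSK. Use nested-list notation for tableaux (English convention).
P = [[1, 3], [2, 4]]

Insert 2: appended to row 1. P = [[2]].
Insert 1: 1 bumps 2 from row 1; 2 starts row 2. P = [[1], [2]].
Insert 4: appended to row 1. P = [[1, 4], [2]].
Insert 3: 3 bumps 4 from row 1; 4 appends to row 2. P = [[1, 3], [2, 4]].

So P = [[1, 3], [2, 4]].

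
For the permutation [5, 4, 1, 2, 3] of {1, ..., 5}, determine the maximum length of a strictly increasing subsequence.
3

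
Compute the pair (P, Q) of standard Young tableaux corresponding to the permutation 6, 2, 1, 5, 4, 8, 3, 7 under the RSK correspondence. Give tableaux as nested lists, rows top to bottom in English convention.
Insert each entry of the permutation into P by Schensted row insertion, recording in Q the position of each new cell.

Insert 6: appended to row 1. P = [[6]], Q = [[1]].
Insert 2: 2 bumps 6 from row 1; 6 starts row 2. P = [[2], [6]], Q = [[1], [2]].
Insert 1: 1 bumps 2 from row 1; 2 bumps 6 from row 2; 6 starts row 3. P = [[1], [2], [6]], Q = [[1], [2], [3]].
Insert 5: appended to row 1. P = [[1, 5], [2], [6]], Q = [[1, 4], [2], [3]].
Insert 4: 4 bumps 5 from row 1; 5 appends to row 2. P = [[1, 4], [2, 5], [6]], Q = [[1, 4], [2, 5], [3]].
Insert 8: appended to row 1. P = [[1, 4, 8], [2, 5], [6]], Q = [[1, 4, 6], [2, 5], [3]].
Insert 3: 3 bumps 4 from row 1; 4 bumps 5 from row 2; 5 bumps 6 from row 3; 6 starts row 4. P = [[1, 3, 8], [2, 4], [5], [6]], Q = [[1, 4, 6], [2, 5], [3], [7]].
Insert 7: 7 bumps 8 from row 1; 8 appends to row 2. P = [[1, 3, 7], [2, 4, 8], [5], [6]], Q = [[1, 4, 6], [2, 5, 8], [3], [7]].

So P = [[1, 3, 7], [2, 4, 8], [5], [6]], Q = [[1, 4, 6], [2, 5, 8], [3], [7]].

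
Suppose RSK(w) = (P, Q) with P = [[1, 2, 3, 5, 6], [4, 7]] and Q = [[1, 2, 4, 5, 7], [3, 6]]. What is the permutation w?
Reverse the RSK construction: for i from n down to 1, find the cell of Q containing i, remove the entry at that cell from P, and reverse-bump it up through P; the value ejected from row 1 is w(i).

Step i=7: Q has 7 at row 1, column 5; remove that cell from P, ejecting 6. So w(7) = 6. P is now [[1, 2, 3, 5], [4, 7]].
Step i=6: Q has 6 at row 2, column 2; remove 7 from row 2 of P and reverse-bump: 7 enters row 1 and ejects 5. So w(6) = 5. P is now [[1, 2, 3, 7], [4]].
Step i=5: Q has 5 at row 1, column 4; remove that cell from P, ejecting 7. So w(5) = 7. P is now [[1, 2, 3], [4]].
Step i=4: Q has 4 at row 1, column 3; remove that cell from P, ejecting 3. So w(4) = 3. P is now [[1, 2], [4]].
Step i=3: Q has 3 at row 2, column 1; remove 4 from row 2 of P and reverse-bump: 4 enters row 1 and ejects 2. So w(3) = 2. P is now [[1, 4]].
Step i=2: Q has 2 at row 1, column 2; remove that cell from P, ejecting 4. So w(2) = 4. P is now [[1]].
Step i=1: Q has 1 at row 1, column 1; remove that cell from P, ejecting 1. So w(1) = 1. P is now [].

So w = 1 4 2 3 7 5 6.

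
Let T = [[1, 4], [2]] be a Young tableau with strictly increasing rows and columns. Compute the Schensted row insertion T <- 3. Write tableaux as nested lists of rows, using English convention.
[[1, 3], [2, 4]]

In row 1, 3 replaces 4 (the leftmost entry greater than 3); 4 is bumped to row 2. 4 is appended to row 2. The new tableau is [[1, 3], [2, 4]].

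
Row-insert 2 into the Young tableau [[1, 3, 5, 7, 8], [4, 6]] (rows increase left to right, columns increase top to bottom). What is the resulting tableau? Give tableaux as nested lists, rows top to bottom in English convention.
In row 1, 2 replaces 3 (the leftmost entry greater than 2); 3 is bumped to row 2. In row 2, 3 replaces 4 (the leftmost entry greater than 3); 4 is bumped to row 3. 4 starts a new row 3. The new tableau is [[1, 2, 5, 7, 8], [3, 6], [4]].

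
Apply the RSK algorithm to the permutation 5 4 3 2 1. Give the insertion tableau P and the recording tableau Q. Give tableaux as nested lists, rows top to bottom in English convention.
P = [[1], [2], [3], [4], [5]], Q = [[1], [2], [3], [4], [5]]

Insert each entry of the permutation into P by Schensted row insertion, recording in Q the position of each new cell.

Insert 5: appended to row 1. P = [[5]].
Insert 4: 4 bumps 5 from row 1; 5 starts row 2. P = [[4], [5]].
Insert 3: 3 bumps 4 from row 1; 4 bumps 5 from row 2; 5 starts row 3. P = [[3], [4], [5]].
Insert 2: 2 bumps 3 from row 1; 3 bumps 4 from row 2; 4 bumps 5 from row 3; 5 starts row 4. P = [[2], [3], [4], [5]].
Insert 1: 1 bumps 2 from row 1; 2 bumps 3 from row 2; 3 bumps 4 from row 3; 4 bumps 5 from row 4; 5 starts row 5. P = [[1], [2], [3], [4], [5]].

So P = [[1], [2], [3], [4], [5]], Q = [[1], [2], [3], [4], [5]].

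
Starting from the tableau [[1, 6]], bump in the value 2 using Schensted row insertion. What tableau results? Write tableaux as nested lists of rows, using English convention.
[[1, 2], [6]]

In row 1, 2 replaces 6 (the leftmost entry greater than 2); 6 is bumped to row 2. 6 starts a new row 2. The new tableau is [[1, 2], [6]].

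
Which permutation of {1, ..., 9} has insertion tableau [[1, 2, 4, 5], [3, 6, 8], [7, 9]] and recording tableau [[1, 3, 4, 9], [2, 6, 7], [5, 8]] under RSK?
7 3 6 9 1 2 8 4 5

Reverse the RSK construction: for i from n down to 1, find the cell of Q containing i, remove the entry at that cell from P, and reverse-bump it up through P; the value ejected from row 1 is w(i).

Step i=9: Q has 9 at row 1, column 4; remove that cell from P, ejecting 5. So w(9) = 5. P is now [[1, 2, 4], [3, 6, 8], [7, 9]].
Step i=8: Q has 8 at row 3, column 2; remove 9 from row 3 of P and reverse-bump: 9 enters row 2 and ejects 8; 8 enters row 1 and ejects 4. So w(8) = 4. P is now [[1, 2, 8], [3, 6, 9], [7]].
Step i=7: Q has 7 at row 2, column 3; remove 9 from row 2 of P and reverse-bump: 9 enters row 1 and ejects 8. So w(7) = 8. P is now [[1, 2, 9], [3, 6], [7]].
Step i=6: Q has 6 at row 2, column 2; remove 6 from row 2 of P and reverse-bump: 6 enters row 1 and ejects 2. So w(6) = 2. P is now [[1, 6, 9], [3], [7]].
Step i=5: Q has 5 at row 3, column 1; remove 7 from row 3 of P and reverse-bump: 7 enters row 2 and ejects 3; 3 enters row 1 and ejects 1. So w(5) = 1. P is now [[3, 6, 9], [7]].
Step i=4: Q has 4 at row 1, column 3; remove that cell from P, ejecting 9. So w(4) = 9. P is now [[3, 6], [7]].
Step i=3: Q has 3 at row 1, column 2; remove that cell from P, ejecting 6. So w(3) = 6. P is now [[3], [7]].
Step i=2: Q has 2 at row 2, column 1; remove 7 from row 2 of P and reverse-bump: 7 enters row 1 and ejects 3. So w(2) = 3. P is now [[7]].
Step i=1: Q has 1 at row 1, column 1; remove that cell from P, ejecting 7. So w(1) = 7. P is now [].

So w = 7 3 6 9 1 2 8 4 5.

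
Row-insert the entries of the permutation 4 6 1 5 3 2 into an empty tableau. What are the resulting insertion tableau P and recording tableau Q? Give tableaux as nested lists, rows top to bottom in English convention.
Insert each entry of the permutation into P by Schensted row insertion, recording in Q the position of each new cell.

After inserting 4: P = [[4]].
After inserting 6: P = [[4, 6]].
After inserting 1: P = [[1, 6], [4]].
After inserting 5: P = [[1, 5], [4, 6]].
After inserting 3: P = [[1, 3], [4, 5], [6]].
After inserting 2: P = [[1, 2], [3, 5], [4], [6]].

So P = [[1, 2], [3, 5], [4], [6]], Q = [[1, 2], [3, 4], [5], [6]].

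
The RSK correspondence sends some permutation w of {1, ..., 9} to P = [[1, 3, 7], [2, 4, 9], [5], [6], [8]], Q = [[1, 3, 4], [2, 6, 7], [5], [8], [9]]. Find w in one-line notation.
Reverse the RSK construction: for i from n down to 1, find the cell of Q containing i, remove the entry at that cell from P, and reverse-bump it up through P; the value ejected from row 1 is w(i).

Step i=9: Q has 9 at row 5, column 1; remove 8 from row 5 of P and reverse-bump: 8 enters row 4 and ejects 6; 6 enters row 3 and ejects 5; 5 enters row 2 and ejects 4; 4 enters row 1 and ejects 3. So w(9) = 3. P is now [[1, 4, 7], [2, 5, 9], [6], [8]].
Step i=8: Q has 8 at row 4, column 1; remove 8 from row 4 of P and reverse-bump: 8 enters row 3 and ejects 6; 6 enters row 2 and ejects 5; 5 enters row 1 and ejects 4. So w(8) = 4. P is now [[1, 5, 7], [2, 6, 9], [8]].
Step i=7: Q has 7 at row 2, column 3; remove 9 from row 2 of P and reverse-bump: 9 enters row 1 and ejects 7. So w(7) = 7. P is now [[1, 5, 9], [2, 6], [8]].
Step i=6: Q has 6 at row 2, column 2; remove 6 from row 2 of P and reverse-bump: 6 enters row 1 and ejects 5. So w(6) = 5. P is now [[1, 6, 9], [2], [8]].
Step i=5: Q has 5 at row 3, column 1; remove 8 from row 3 of P and reverse-bump: 8 enters row 2 and ejects 2; 2 enters row 1 and ejects 1. So w(5) = 1. P is now [[2, 6, 9], [8]].
Step i=4: Q has 4 at row 1, column 3; remove that cell from P, ejecting 9. So w(4) = 9. P is now [[2, 6], [8]].
Step i=3: Q has 3 at row 1, column 2; remove that cell from P, ejecting 6. So w(3) = 6. P is now [[2], [8]].
Step i=2: Q has 2 at row 2, column 1; remove 8 from row 2 of P and reverse-bump: 8 enters row 1 and ejects 2. So w(2) = 2. P is now [[8]].
Step i=1: Q has 1 at row 1, column 1; remove that cell from P, ejecting 8. So w(1) = 8. P is now [].

So w = 8 2 6 9 1 5 7 4 3.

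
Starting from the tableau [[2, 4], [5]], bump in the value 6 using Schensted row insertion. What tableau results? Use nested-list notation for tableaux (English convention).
6 is larger than every entry of row 1, so it is appended to row 1. The new tableau is [[2, 4, 6], [5]].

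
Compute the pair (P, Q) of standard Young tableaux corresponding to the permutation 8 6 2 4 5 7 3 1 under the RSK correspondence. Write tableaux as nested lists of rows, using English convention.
Insert each entry of the permutation into P by Schensted row insertion, recording in Q the position of each new cell.

Insert 8: appended to row 1. P = [[8]].
Insert 6: 6 bumps 8 from row 1; 8 starts row 2. P = [[6], [8]].
Insert 2: 2 bumps 6 from row 1; 6 bumps 8 from row 2; 8 starts row 3. P = [[2], [6], [8]].
Insert 4: appended to row 1. P = [[2, 4], [6], [8]].
Insert 5: appended to row 1. P = [[2, 4, 5], [6], [8]].
Insert 7: appended to row 1. P = [[2, 4, 5, 7], [6], [8]].
Insert 3: 3 bumps 4 from row 1; 4 bumps 6 from row 2; 6 bumps 8 from row 3; 8 starts row 4. P = [[2, 3, 5, 7], [4], [6], [8]].
Insert 1: 1 bumps 2 from row 1; 2 bumps 4 from row 2; 4 bumps 6 from row 3; 6 bumps 8 from row 4; 8 starts row 5. P = [[1, 3, 5, 7], [2], [4], [6], [8]].

So P = [[1, 3, 5, 7], [2], [4], [6], [8]], Q = [[1, 4, 5, 6], [2], [3], [7], [8]].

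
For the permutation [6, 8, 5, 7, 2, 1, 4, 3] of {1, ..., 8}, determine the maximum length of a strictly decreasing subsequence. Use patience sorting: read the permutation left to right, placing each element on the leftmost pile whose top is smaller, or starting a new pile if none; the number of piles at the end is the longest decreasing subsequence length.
4

6: new pile. tops = [6]
8: onto pile 1 (replacing 6). tops = [8]
5: new pile. tops = [8, 5]
7: onto pile 2 (replacing 5). tops = [8, 7]
2: new pile. tops = [8, 7, 2]
1: new pile. tops = [8, 7, 2, 1]
4: onto pile 3 (replacing 2). tops = [8, 7, 4, 1]
3: onto pile 4 (replacing 1). tops = [8, 7, 4, 3]

4 piles, so the longest decreasing subsequence has length 4.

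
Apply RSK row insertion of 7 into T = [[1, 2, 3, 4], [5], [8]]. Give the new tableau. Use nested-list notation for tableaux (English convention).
7 is larger than every entry of row 1, so it is appended to row 1. The new tableau is [[1, 2, 3, 4, 7], [5], [8]].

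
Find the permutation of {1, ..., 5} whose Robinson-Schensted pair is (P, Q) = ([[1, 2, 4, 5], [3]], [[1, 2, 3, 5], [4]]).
Reverse the RSK construction: for i from n down to 1, find the cell of Q containing i, remove the entry at that cell from P, and reverse-bump it up through P; the value ejected from row 1 is w(i).

Step i=5: Q has 5 at row 1, column 4; remove that cell from P, ejecting 5. So w(5) = 5. P is now [[1, 2, 4], [3]].
Step i=4: Q has 4 at row 2, column 1; remove 3 from row 2 of P and reverse-bump: 3 enters row 1 and ejects 2. So w(4) = 2. P is now [[1, 3, 4]].
Step i=3: Q has 3 at row 1, column 3; remove that cell from P, ejecting 4. So w(3) = 4. P is now [[1, 3]].
Step i=2: Q has 2 at row 1, column 2; remove that cell from P, ejecting 3. So w(2) = 3. P is now [[1]].
Step i=1: Q has 1 at row 1, column 1; remove that cell from P, ejecting 1. So w(1) = 1. P is now [].

So w = 1 3 4 2 5.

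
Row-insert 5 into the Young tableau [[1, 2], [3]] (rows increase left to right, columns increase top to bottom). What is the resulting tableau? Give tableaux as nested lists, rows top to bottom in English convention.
[[1, 2, 5], [3]]

5 is larger than every entry of row 1, so it is appended to row 1. The new tableau is [[1, 2, 5], [3]].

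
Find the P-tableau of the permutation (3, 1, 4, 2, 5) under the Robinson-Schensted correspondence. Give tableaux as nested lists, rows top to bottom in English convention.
Insert 3: appended to row 1. P = [[3]].
Insert 1: 1 bumps 3 from row 1; 3 starts row 2. P = [[1], [3]].
Insert 4: appended to row 1. P = [[1, 4], [3]].
Insert 2: 2 bumps 4 from row 1; 4 appends to row 2. P = [[1, 2], [3, 4]].
Insert 5: appended to row 1. P = [[1, 2, 5], [3, 4]].

So P = [[1, 2, 5], [3, 4]].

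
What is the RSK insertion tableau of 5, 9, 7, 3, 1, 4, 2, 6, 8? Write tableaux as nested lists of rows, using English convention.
P = [[1, 2, 6, 8], [3, 4], [5, 7], [9]]

Insert 5: appended to row 1. P = [[5]].
Insert 9: appended to row 1. P = [[5, 9]].
Insert 7: 7 bumps 9 from row 1; 9 starts row 2. P = [[5, 7], [9]].
Insert 3: 3 bumps 5 from row 1; 5 bumps 9 from row 2; 9 starts row 3. P = [[3, 7], [5], [9]].
Insert 1: 1 bumps 3 from row 1; 3 bumps 5 from row 2; 5 bumps 9 from row 3; 9 starts row 4. P = [[1, 7], [3], [5], [9]].
Insert 4: 4 bumps 7 from row 1; 7 appends to row 2. P = [[1, 4], [3, 7], [5], [9]].
Insert 2: 2 bumps 4 from row 1; 4 bumps 7 from row 2; 7 appends to row 3. P = [[1, 2], [3, 4], [5, 7], [9]].
Insert 6: appended to row 1. P = [[1, 2, 6], [3, 4], [5, 7], [9]].
Insert 8: appended to row 1. P = [[1, 2, 6, 8], [3, 4], [5, 7], [9]].

So P = [[1, 2, 6, 8], [3, 4], [5, 7], [9]].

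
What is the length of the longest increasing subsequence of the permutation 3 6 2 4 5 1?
3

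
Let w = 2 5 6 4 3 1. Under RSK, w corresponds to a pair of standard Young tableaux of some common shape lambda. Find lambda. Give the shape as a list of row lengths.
Row-insert each entry into an empty tableau.

After inserting 2: P = [[2]].
After inserting 5: P = [[2, 5]].
After inserting 6: P = [[2, 5, 6]].
After inserting 4: P = [[2, 4, 6], [5]].
After inserting 3: P = [[2, 3, 6], [4], [5]].
After inserting 1: P = [[1, 3, 6], [2], [4], [5]].

The final insertion tableau P = [[1, 3, 6], [2], [4], [5]] has shape [3, 1, 1, 1].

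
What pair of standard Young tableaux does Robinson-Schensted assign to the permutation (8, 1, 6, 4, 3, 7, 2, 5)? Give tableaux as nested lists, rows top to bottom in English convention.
P = [[1, 2, 5], [3, 7], [4], [6], [8]], Q = [[1, 3, 6], [2, 8], [4], [5], [7]]

Insert each entry of the permutation into P by Schensted row insertion, recording in Q the position of each new cell.

Insert 8: appended to row 1. P = [[8]].
Insert 1: 1 bumps 8 from row 1; 8 starts row 2. P = [[1], [8]].
Insert 6: appended to row 1. P = [[1, 6], [8]].
Insert 4: 4 bumps 6 from row 1; 6 bumps 8 from row 2; 8 starts row 3. P = [[1, 4], [6], [8]].
Insert 3: 3 bumps 4 from row 1; 4 bumps 6 from row 2; 6 bumps 8 from row 3; 8 starts row 4. P = [[1, 3], [4], [6], [8]].
Insert 7: appended to row 1. P = [[1, 3, 7], [4], [6], [8]].
Insert 2: 2 bumps 3 from row 1; 3 bumps 4 from row 2; 4 bumps 6 from row 3; 6 bumps 8 from row 4; 8 starts row 5. P = [[1, 2, 7], [3], [4], [6], [8]].
Insert 5: 5 bumps 7 from row 1; 7 appends to row 2. P = [[1, 2, 5], [3, 7], [4], [6], [8]].

So P = [[1, 2, 5], [3, 7], [4], [6], [8]], Q = [[1, 3, 6], [2, 8], [4], [5], [7]].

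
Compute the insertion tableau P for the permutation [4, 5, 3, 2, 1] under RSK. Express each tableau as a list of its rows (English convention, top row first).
Insert 4: appended to row 1. P = [[4]].
Insert 5: appended to row 1. P = [[4, 5]].
Insert 3: 3 bumps 4 from row 1; 4 starts row 2. P = [[3, 5], [4]].
Insert 2: 2 bumps 3 from row 1; 3 bumps 4 from row 2; 4 starts row 3. P = [[2, 5], [3], [4]].
Insert 1: 1 bumps 2 from row 1; 2 bumps 3 from row 2; 3 bumps 4 from row 3; 4 starts row 4. P = [[1, 5], [2], [3], [4]].

So P = [[1, 5], [2], [3], [4]].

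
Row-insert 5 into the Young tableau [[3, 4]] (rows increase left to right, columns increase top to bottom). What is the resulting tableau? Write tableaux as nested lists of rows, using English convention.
[[3, 4, 5]]

5 is larger than every entry of row 1, so it is appended to row 1. The new tableau is [[3, 4, 5]].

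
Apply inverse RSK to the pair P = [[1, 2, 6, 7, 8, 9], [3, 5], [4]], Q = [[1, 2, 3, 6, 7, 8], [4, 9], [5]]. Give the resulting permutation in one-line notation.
4 5 6 3 1 7 8 9 2

Reverse the RSK construction: for i from n down to 1, find the cell of Q containing i, remove the entry at that cell from P, and reverse-bump it up through P; the value ejected from row 1 is w(i).

Step i=9: Q has 9 at row 2, column 2; remove 5 from row 2 of P and reverse-bump: 5 enters row 1 and ejects 2. So w(9) = 2. P is now [[1, 5, 6, 7, 8, 9], [3], [4]].
Step i=8: Q has 8 at row 1, column 6; remove that cell from P, ejecting 9. So w(8) = 9. P is now [[1, 5, 6, 7, 8], [3], [4]].
Step i=7: Q has 7 at row 1, column 5; remove that cell from P, ejecting 8. So w(7) = 8. P is now [[1, 5, 6, 7], [3], [4]].
Step i=6: Q has 6 at row 1, column 4; remove that cell from P, ejecting 7. So w(6) = 7. P is now [[1, 5, 6], [3], [4]].
Step i=5: Q has 5 at row 3, column 1; remove 4 from row 3 of P and reverse-bump: 4 enters row 2 and ejects 3; 3 enters row 1 and ejects 1. So w(5) = 1. P is now [[3, 5, 6], [4]].
Step i=4: Q has 4 at row 2, column 1; remove 4 from row 2 of P and reverse-bump: 4 enters row 1 and ejects 3. So w(4) = 3. P is now [[4, 5, 6]].
Step i=3: Q has 3 at row 1, column 3; remove that cell from P, ejecting 6. So w(3) = 6. P is now [[4, 5]].
Step i=2: Q has 2 at row 1, column 2; remove that cell from P, ejecting 5. So w(2) = 5. P is now [[4]].
Step i=1: Q has 1 at row 1, column 1; remove that cell from P, ejecting 4. So w(1) = 4. P is now [].

So w = 4 5 6 3 1 7 8 9 2.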